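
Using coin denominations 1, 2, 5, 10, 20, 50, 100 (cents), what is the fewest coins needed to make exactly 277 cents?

6

277 = 2×100 + 1×50 + 1×20 + 1×5 + 1×2
Total coins = 2 + 1 + 1 + 1 + 1 = 6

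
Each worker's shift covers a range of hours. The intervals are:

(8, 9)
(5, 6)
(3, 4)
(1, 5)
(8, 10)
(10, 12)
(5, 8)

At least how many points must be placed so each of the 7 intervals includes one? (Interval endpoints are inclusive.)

4

By right end: [3,4]  [1,5]  [5,6]  [5,8]  [8,9]  [8,10]  [10,12]
[3,4] uncovered → point at 4; [5,6] uncovered → point at 6; [8,9] uncovered → point at 9; [10,12] uncovered → point at 12.
Points: 4, 6, 9, 12 (4 total).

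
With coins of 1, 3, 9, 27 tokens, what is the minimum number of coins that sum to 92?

Greedy: take as many of the largest coin as possible, then repeat with the remainder.
92 = 3×27 + 1×9 + 2×1
Total coins = 3 + 1 + 2 = 6

6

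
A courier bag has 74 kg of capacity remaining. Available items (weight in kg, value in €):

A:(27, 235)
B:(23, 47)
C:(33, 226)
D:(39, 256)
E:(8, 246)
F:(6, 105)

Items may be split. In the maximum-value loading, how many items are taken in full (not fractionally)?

4

Order: E (246/8=30.75) > F (105/6=17.50) > A (235/27=8.70) > C (226/33=6.85) > D (256/39=6.56) > B (47/23=2.04)
Fill: take E (8 @ 246) → take F (6 @ 105) → take A (27 @ 235) → take C (33 @ 226); 74/74 used.
4 item(s) taken whole.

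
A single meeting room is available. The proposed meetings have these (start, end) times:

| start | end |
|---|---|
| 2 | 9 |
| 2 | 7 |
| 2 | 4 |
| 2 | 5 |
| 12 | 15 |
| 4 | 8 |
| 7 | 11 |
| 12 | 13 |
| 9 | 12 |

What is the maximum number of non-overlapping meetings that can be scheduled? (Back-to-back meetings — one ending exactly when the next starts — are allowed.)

Sort by end time and greedily take each interval whose start is ≥ the last chosen end.
By end time: (2,4), (2,5), (2,7), (4,8), (2,9), (7,11), (9,12), (12,13), (12,15).
Pick (2,4); next start ≥ 4 → (4,8); next start ≥ 8 → (9,12); next start ≥ 12 → (12,13).
Selected 4 meetings.

4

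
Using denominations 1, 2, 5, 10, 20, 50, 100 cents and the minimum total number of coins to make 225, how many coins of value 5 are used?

1

Use the largest denomination that fits, subtract, and repeat.
225 = 2×100 + 1×20 + 1×5
Count of 5: 1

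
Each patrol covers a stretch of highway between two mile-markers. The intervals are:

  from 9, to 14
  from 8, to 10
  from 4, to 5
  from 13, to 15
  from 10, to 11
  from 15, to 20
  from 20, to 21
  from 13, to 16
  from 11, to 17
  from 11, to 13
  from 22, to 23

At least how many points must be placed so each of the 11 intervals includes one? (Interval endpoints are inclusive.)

By right end: [4,5]  [8,10]  [10,11]  [11,13]  [9,14]  [13,15]  [13,16]  [11,17]  [15,20]  [20,21]  [22,23]
[4,5] uncovered → point at 5; [8,10] uncovered → point at 10; [11,13] uncovered → point at 13; [15,20] uncovered → point at 20; [22,23] uncovered → point at 23.
Points: 5, 10, 13, 20, 23 (5 total).

5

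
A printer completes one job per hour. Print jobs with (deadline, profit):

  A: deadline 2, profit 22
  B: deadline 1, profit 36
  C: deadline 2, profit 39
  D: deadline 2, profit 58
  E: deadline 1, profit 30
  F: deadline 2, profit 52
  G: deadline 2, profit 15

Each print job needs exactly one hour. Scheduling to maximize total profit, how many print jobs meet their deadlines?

By profit: D(d2,58), F(d2,52), C(d2,39), B(d1,36), E(d1,30), A(d2,22), G(d2,15)
D→slot 2; F→slot 1; C skipped; B skipped; E skipped; A skipped; G skipped.
2 of 7 scheduled.

2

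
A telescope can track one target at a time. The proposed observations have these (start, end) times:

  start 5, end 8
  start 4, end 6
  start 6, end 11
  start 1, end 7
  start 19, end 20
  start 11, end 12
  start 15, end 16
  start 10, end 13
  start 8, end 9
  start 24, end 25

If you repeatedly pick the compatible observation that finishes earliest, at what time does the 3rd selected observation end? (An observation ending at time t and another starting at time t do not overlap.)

12

By end time: (4,6), (1,7), (5,8), (8,9), (6,11), (11,12), (10,13), (15,16), (19,20), (24,25).
Pick (4,6); next start ≥ 6 → (8,9); next start ≥ 9 → (11,12); next start ≥ 12 → (15,16); next start ≥ 16 → (19,20); next start ≥ 20 → (24,25).
Selected: (4,6) (8,9) (11,12) (15,16) (19,20) (24,25)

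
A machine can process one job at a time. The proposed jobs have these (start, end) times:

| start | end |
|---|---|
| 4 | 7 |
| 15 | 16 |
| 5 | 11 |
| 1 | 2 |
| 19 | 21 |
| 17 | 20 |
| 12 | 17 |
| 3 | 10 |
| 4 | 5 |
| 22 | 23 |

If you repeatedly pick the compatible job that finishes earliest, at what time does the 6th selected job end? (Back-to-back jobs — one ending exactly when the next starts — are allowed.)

Sorted by end: (1,2)  (4,5)  (4,7)  (3,10)  (5,11)  (15,16)  (12,17)  (17,20)  (19,21)  (22,23)
take (1,2); take (4,5); take (5,11); take (15,16); take (17,20); skip (19,21); take (22,23).
Selected: (1,2) (4,5) (5,11) (15,16) (17,20) (22,23)

23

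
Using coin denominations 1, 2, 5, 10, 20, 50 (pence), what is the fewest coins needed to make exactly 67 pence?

Use the largest denomination that fits, subtract, and repeat.
67 = 1×50 + 1×10 + 1×5 + 1×2
Total coins = 1 + 1 + 1 + 1 = 4

4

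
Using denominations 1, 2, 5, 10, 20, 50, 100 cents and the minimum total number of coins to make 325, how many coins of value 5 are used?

1

325 = 3×100 + 1×20 + 1×5
Count of 5: 1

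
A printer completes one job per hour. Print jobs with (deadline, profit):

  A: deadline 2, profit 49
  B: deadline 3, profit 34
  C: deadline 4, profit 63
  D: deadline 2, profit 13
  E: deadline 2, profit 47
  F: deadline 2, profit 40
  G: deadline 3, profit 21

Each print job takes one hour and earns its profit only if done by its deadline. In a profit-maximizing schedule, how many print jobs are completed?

4

By profit: C(d4,63), A(d2,49), E(d2,47), F(d2,40), B(d3,34), G(d3,21), D(d2,13)
C→slot 4; A→slot 2; E→slot 1; F skipped; B→slot 3; G skipped; D skipped.
4 of 7 scheduled.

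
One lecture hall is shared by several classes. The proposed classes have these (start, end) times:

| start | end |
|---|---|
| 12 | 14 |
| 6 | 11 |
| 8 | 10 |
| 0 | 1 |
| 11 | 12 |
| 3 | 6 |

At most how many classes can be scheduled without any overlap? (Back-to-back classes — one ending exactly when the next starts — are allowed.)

By end time: (0,1), (3,6), (8,10), (6,11), (11,12), (12,14).
Pick (0,1); next start ≥ 1 → (3,6); next start ≥ 6 → (8,10); next start ≥ 10 → (11,12); next start ≥ 12 → (12,14).
Selected 5 classes.

5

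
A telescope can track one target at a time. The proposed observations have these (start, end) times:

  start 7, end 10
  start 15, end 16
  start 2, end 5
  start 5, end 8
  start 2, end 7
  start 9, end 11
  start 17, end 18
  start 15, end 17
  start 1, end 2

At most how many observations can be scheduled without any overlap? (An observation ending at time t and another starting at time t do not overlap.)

6

Order by finish time; keep every interval that doesn't clash with the previous kept one.
By end time: (1,2), (2,5), (2,7), (5,8), (7,10), (9,11), (15,16), (15,17), (17,18).
Pick (1,2); next start ≥ 2 → (2,5); next start ≥ 5 → (5,8); next start ≥ 8 → (9,11); next start ≥ 11 → (15,16); next start ≥ 16 → (17,18).
Selected 6 observations.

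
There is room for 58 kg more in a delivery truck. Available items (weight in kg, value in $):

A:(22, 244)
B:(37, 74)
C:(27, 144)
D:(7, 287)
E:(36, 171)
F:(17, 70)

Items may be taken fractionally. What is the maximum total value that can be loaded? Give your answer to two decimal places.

Greedy by value/weight ratio, highest first.
Ratios (sorted): D 41.00, A 11.09, C 5.33, E 4.75, F 4.12, B 2.00
take D (7 @ 287); take A (22 @ 244); take C (27 @ 144); take 2/36 of E → 9.50. Capacity used 58/58.
Total value = 684.50

684.50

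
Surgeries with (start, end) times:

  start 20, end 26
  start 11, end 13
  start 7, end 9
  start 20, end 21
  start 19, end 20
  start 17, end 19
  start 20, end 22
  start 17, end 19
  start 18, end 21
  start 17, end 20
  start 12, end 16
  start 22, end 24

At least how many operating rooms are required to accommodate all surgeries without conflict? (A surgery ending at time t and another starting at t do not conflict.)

starts: [7, 11, 12, 17, 17, 17, 18, 19, 20, 20, 20, 22]
ends:   [9, 13, 16, 19, 19, 20, 20, 21, 21, 22, 24, 26]
s7→1 e9→0 s11→1 s12→2 e13→1 e16→0 s17→1 s17→2 s17→3 s18→4  — peak 4.

4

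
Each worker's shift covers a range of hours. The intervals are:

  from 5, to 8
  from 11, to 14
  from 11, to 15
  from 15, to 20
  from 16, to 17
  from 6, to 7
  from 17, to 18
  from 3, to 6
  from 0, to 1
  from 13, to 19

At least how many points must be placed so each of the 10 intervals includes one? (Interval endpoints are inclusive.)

Sort by right endpoint; whenever an interval is uncovered, place a point at its right end.
Sorted: [0,1] [3,6] [6,7] [5,8] [11,14] [11,15] [16,17] [17,18] [13,19] [15,20]
{[0,1]} hit by 1; {[3,6],[6,7],[5,8]} hit by 6; {[11,14],[11,15]} hit by 14; {[16,17],[17,18],[13,19],[15,20]} hit by 17.
Points: 1, 6, 14, 17 (4 total).

4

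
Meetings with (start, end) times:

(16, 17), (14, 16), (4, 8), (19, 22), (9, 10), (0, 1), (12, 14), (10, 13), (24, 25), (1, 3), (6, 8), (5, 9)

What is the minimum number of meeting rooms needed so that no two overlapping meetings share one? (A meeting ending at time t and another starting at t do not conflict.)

3

starts: [0, 1, 4, 5, 6, 9, 10, 12, 14, 16, 19, 24]
ends:   [1, 3, 8, 8, 9, 10, 13, 14, 16, 17, 22, 25]
s0→1 e1→0 s1→1 e3→0 s4→1 s5→2 s6→3  — peak 3.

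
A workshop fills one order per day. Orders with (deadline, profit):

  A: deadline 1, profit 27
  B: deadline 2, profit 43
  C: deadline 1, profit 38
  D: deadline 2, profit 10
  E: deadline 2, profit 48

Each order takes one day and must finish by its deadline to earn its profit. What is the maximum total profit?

Take jobs in profit order; each goes to the latest open slot no later than its deadline.
By profit: E(d2,48), B(d2,43), C(d1,38), A(d1,27), D(d2,10)
E→slot 2; B→slot 1; C skipped; A skipped; D skipped.
Profit = 43 + 48 = 91

91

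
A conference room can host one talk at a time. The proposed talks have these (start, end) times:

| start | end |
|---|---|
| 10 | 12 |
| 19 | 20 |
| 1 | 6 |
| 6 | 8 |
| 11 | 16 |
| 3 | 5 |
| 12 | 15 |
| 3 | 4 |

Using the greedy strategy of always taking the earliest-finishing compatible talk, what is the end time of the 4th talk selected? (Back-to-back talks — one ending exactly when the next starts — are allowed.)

15

Order by finish time; keep every interval that doesn't clash with the previous kept one.
By end time: (3,4), (3,5), (1,6), (6,8), (10,12), (12,15), (11,16), (19,20).
Pick (3,4); next start ≥ 4 → (6,8); next start ≥ 8 → (10,12); next start ≥ 12 → (12,15); next start ≥ 15 → (19,20).
Selected: (3,4) (6,8) (10,12) (12,15) (19,20)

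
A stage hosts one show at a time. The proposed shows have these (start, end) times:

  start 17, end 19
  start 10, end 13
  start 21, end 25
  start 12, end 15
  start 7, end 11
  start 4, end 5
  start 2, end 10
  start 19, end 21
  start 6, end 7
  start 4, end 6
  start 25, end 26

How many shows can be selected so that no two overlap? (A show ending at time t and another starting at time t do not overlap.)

8

Order by finish time; keep every interval that doesn't clash with the previous kept one.
Sorted by end: (4,5)  (4,6)  (6,7)  (2,10)  (7,11)  (10,13)  (12,15)  (17,19)  (19,21)  (21,25)  (25,26)
take (4,5); skip (4,6); take (6,7); take (7,11); take (12,15); take (17,19); take (19,21); take (21,25); take (25,26).
Selected 8 shows.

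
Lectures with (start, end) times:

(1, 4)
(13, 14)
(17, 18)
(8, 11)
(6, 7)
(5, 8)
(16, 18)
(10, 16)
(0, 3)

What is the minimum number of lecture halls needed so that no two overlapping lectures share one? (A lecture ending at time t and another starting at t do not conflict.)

Events (time:±→running): 0:+→1 1:+→2 … peak 2.

2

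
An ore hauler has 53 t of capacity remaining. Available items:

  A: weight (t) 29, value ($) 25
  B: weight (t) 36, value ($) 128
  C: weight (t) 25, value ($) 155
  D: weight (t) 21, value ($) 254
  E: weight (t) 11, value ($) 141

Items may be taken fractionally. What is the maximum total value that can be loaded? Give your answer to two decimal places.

Sort by value per unit weight and fill in that order.
Ratios (sorted): E 12.82, D 12.10, C 6.20, B 3.56, A 0.86
take E (11 @ 141); take D (21 @ 254); take 21/25 of C → 130.20. Capacity used 53/53.
Total value = 525.20

525.20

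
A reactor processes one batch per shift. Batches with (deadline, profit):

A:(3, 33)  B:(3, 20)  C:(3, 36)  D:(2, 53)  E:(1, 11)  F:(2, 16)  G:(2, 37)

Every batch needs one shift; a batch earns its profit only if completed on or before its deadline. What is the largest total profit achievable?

126

Take jobs in profit order; each goes to the latest open slot no later than its deadline.
Profit order: D=53 G=37 C=36 A=33 B=20 F=16 E=11
Assign: D→slot 2, G→slot 1, C→slot 3, A skipped, B skipped, F skipped, E skipped.
Slots: [1:G] [2:D] [3:C]
Profit = 37 + 53 + 36 = 126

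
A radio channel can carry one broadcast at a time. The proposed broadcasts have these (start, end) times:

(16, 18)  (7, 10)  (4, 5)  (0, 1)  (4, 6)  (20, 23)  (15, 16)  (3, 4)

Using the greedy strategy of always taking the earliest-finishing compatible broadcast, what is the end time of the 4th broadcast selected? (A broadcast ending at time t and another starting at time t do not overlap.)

10

Sort by end time and greedily take each interval whose start is ≥ the last chosen end.
Sorted by end: (0,1)  (3,4)  (4,5)  (4,6)  (7,10)  (15,16)  (16,18)  (20,23)
take (0,1); take (3,4); take (4,5); take (7,10); take (15,16); take (16,18); take (20,23).
Selected: (0,1) (3,4) (4,5) (7,10) (15,16) (16,18) (20,23)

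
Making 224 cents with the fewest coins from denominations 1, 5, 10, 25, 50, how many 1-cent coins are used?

Greedy: take as many of the largest coin as possible, then repeat with the remainder.
224 − 4×50→24 − 2×10→4 − 4×1→0
Count of 1: 4

4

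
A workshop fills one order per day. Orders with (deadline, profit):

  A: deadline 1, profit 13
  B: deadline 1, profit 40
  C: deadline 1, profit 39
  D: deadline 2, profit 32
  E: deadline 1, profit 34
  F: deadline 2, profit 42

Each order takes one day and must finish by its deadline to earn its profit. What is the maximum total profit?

82

Take jobs in profit order; each goes to the latest open slot no later than its deadline.
Profit order: F=42 B=40 C=39 E=34 D=32 A=13
Assign: F→slot 2, B→slot 1, C skipped, E skipped, D skipped, A skipped.
Slots: [1:B] [2:F]
Profit = 40 + 42 = 82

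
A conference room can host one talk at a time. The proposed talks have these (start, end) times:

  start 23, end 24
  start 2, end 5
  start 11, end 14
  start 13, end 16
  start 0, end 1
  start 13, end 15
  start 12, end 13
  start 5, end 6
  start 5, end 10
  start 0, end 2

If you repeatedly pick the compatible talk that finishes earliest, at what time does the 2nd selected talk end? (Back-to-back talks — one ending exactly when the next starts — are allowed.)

5

Order by finish time; keep every interval that doesn't clash with the previous kept one.
By end time: (0,1), (0,2), (2,5), (5,6), (5,10), (12,13), (11,14), (13,15), (13,16), (23,24).
Pick (0,1); next start ≥ 1 → (2,5); next start ≥ 5 → (5,6); next start ≥ 6 → (12,13); next start ≥ 13 → (13,15); next start ≥ 15 → (23,24).
Selected: (0,1) (2,5) (5,6) (12,13) (13,15) (23,24)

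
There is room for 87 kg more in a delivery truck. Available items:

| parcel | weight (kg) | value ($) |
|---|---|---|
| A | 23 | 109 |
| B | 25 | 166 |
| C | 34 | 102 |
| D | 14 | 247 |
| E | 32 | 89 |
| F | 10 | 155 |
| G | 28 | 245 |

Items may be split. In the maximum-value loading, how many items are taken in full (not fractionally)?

4

Sort by value per unit weight and fill in that order.
Ratios (sorted): D 17.64, F 15.50, G 8.75, B 6.64, A 4.74, C 3.00, E 2.78
take D (14 @ 247); take F (10 @ 155); take G (28 @ 245); take B (25 @ 166); take 10/23 of A → 47.39. Capacity used 87/87.
4 item(s) taken whole; one partial (take 10/23 of A).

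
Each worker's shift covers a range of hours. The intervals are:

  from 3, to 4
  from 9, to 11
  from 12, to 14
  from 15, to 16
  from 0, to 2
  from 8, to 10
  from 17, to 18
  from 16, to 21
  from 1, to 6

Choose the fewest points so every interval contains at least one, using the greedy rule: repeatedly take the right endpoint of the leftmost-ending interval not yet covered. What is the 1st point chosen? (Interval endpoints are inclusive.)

By right end: [0,2]  [3,4]  [1,6]  [8,10]  [9,11]  [12,14]  [15,16]  [17,18]  [16,21]
[0,2] uncovered → point at 2; [3,4] uncovered → point at 4; [8,10] uncovered → point at 10; [12,14] uncovered → point at 14; [15,16] uncovered → point at 16; [17,18] uncovered → point at 18.
Points: 2, 4, 10, 14, 16, 18 (6 total).

2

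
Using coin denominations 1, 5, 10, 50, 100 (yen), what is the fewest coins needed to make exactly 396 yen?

10

Use the largest denomination that fits, subtract, and repeat.
396 − 3×100→96 − 1×50→46 − 4×10→6 − 1×5→1 − 1×1→0
Total coins = 3 + 1 + 4 + 1 + 1 = 10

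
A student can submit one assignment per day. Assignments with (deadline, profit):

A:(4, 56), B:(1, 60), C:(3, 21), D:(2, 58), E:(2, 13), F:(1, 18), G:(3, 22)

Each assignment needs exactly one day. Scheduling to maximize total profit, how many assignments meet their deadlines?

Sort by profit descending; place each in the latest free slot ≤ its deadline.
Profit order: B=60 D=58 A=56 G=22 C=21 F=18 E=13
Assign: B→slot 1, D→slot 2, A→slot 4, G→slot 3, C skipped, F skipped, E skipped.
Slots: [1:B] [2:D] [3:G] [4:A]
4 of 7 scheduled.

4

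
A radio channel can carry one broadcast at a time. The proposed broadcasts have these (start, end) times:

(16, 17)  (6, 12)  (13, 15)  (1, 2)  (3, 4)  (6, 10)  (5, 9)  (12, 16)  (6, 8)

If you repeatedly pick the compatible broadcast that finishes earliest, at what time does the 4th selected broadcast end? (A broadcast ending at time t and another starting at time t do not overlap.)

15

Greedy by earliest finish: after sorting by end time, pick each interval compatible with the last pick.
Sorted by end: (1,2)  (3,4)  (6,8)  (5,9)  (6,10)  (6,12)  (13,15)  (12,16)  (16,17)
take (1,2); take (3,4); take (6,8); take (13,15); skip (12,16); take (16,17).
Selected: (1,2) (3,4) (6,8) (13,15) (16,17)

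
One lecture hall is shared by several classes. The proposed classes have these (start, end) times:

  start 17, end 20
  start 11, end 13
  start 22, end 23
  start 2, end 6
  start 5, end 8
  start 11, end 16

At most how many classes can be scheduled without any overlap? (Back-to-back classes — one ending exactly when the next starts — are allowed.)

By end time: (2,6), (5,8), (11,13), (11,16), (17,20), (22,23).
Pick (2,6); next start ≥ 6 → (11,13); next start ≥ 13 → (17,20); next start ≥ 20 → (22,23).
Selected 4 classes.

4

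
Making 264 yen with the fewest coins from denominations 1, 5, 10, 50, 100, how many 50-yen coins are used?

264 − 2×100→64 − 1×50→14 − 1×10→4 − 4×1→0
Count of 50: 1

1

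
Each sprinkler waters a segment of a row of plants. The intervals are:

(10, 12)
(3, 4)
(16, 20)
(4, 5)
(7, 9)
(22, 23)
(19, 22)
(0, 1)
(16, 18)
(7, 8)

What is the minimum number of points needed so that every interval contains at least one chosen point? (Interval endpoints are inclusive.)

6

Sort by right endpoint; whenever an interval is uncovered, place a point at its right end.
By right end: [0,1]  [3,4]  [4,5]  [7,8]  [7,9]  [10,12]  [16,18]  [16,20]  [19,22]  [22,23]
[0,1] uncovered → point at 1; [3,4] uncovered → point at 4; [7,8] uncovered → point at 8; [10,12] uncovered → point at 12; [16,18] uncovered → point at 18; [19,22] uncovered → point at 22.
Points: 1, 4, 8, 12, 18, 22 (6 total).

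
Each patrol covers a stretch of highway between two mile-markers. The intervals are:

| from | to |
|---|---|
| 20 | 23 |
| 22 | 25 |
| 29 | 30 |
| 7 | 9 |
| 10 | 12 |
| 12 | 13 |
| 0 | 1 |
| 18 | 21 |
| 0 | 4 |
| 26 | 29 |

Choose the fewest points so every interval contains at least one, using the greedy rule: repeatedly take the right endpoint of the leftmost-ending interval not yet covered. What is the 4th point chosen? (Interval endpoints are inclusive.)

21

Sorted: [0,1] [0,4] [7,9] [10,12] [12,13] [18,21] [20,23] [22,25] [26,29] [29,30]
{[0,1],[0,4]} hit by 1; {[7,9]} hit by 9; {[10,12],[12,13]} hit by 12; {[18,21],[20,23]} hit by 21; {[22,25]} hit by 25; {[26,29],[29,30]} hit by 29.
Points: 1, 9, 12, 21, 25, 29 (6 total).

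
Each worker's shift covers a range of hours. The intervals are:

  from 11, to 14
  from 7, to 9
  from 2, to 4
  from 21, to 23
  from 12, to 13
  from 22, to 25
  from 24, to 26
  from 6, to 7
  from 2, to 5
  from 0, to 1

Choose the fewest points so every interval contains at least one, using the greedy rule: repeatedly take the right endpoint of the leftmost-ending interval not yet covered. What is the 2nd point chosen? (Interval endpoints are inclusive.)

By right end: [0,1]  [2,4]  [2,5]  [6,7]  [7,9]  [12,13]  [11,14]  [21,23]  [22,25]  [24,26]
[0,1] uncovered → point at 1; [2,4] uncovered → point at 4; [6,7] uncovered → point at 7; [12,13] uncovered → point at 13; [21,23] uncovered → point at 23; [24,26] uncovered → point at 26.
Points: 1, 4, 7, 13, 23, 26 (6 total).

4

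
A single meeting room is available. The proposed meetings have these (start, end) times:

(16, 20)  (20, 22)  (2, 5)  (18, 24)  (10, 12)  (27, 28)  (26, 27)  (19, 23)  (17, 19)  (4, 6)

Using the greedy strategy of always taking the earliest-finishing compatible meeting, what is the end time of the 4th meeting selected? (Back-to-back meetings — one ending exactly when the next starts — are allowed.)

By end time: (2,5), (4,6), (10,12), (17,19), (16,20), (20,22), (19,23), (18,24), (26,27), (27,28).
Pick (2,5); next start ≥ 5 → (10,12); next start ≥ 12 → (17,19); next start ≥ 19 → (20,22); next start ≥ 22 → (26,27); next start ≥ 27 → (27,28).
Selected: (2,5) (10,12) (17,19) (20,22) (26,27) (27,28)

22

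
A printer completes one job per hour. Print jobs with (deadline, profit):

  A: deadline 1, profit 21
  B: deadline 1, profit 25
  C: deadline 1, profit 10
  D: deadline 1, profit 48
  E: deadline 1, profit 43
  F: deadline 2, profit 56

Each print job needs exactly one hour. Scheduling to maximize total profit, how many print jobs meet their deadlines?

2

By profit: F(d2,56), D(d1,48), E(d1,43), B(d1,25), A(d1,21), C(d1,10)
F→slot 2; D→slot 1; E skipped; B skipped; A skipped; C skipped.
2 of 6 scheduled.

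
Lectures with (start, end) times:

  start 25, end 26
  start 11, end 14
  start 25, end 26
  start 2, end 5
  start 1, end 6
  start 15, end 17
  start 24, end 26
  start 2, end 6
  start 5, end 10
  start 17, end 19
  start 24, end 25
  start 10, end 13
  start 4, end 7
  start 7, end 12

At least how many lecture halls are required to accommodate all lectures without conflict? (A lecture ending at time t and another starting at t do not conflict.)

4

Events (time:±→running): 1:+→1 2:+→2 2:+→3 4:+→4 … peak 4.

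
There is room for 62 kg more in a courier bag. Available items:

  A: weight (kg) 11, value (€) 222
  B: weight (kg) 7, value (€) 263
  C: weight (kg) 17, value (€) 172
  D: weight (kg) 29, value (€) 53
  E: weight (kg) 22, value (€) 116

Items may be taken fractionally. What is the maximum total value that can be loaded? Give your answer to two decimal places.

Greedy by value/weight ratio, highest first.
Ratios (sorted): B 37.57, A 20.18, C 10.12, E 5.27, D 1.83
take B (7 @ 263); take A (11 @ 222); take C (17 @ 172); take E (22 @ 116); take 5/29 of D → 9.14. Capacity used 62/62.
Total value = 782.14

782.14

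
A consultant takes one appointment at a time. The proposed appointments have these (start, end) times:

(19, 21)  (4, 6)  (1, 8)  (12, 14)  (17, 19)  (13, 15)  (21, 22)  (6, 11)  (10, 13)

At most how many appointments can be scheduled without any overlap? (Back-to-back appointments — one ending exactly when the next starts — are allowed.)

Order by finish time; keep every interval that doesn't clash with the previous kept one.
Sorted by end: (4,6)  (1,8)  (6,11)  (10,13)  (12,14)  (13,15)  (17,19)  (19,21)  (21,22)
take (4,6); take (6,11); take (12,14); take (17,19); take (19,21); take (21,22).
Selected 6 appointments.

6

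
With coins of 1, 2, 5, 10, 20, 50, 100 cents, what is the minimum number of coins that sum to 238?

238 = 2×100 + 1×20 + 1×10 + 1×5 + 1×2 + 1×1
Total coins = 2 + 1 + 1 + 1 + 1 + 1 = 7

7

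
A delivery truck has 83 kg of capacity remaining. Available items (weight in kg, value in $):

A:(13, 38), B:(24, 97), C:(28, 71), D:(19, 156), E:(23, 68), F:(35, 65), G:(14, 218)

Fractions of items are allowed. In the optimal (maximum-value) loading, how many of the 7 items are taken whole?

4

Greedy by value/weight ratio, highest first.
Order: G (218/14=15.57) > D (156/19=8.21) > B (97/24=4.04) > E (68/23=2.96) > A (38/13=2.92) > C (71/28=2.54) > F (65/35=1.86)
Fill: take G (14 @ 218) → take D (19 @ 156) → take B (24 @ 97) → take E (23 @ 68) → take 3/13 of A → 8.77; 83/83 used.
4 item(s) taken whole; one partial (take 3/13 of A).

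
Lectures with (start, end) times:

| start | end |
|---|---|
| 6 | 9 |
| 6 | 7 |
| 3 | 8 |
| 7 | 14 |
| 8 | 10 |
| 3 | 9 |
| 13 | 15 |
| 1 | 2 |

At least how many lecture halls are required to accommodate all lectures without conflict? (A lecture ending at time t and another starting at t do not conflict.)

Count concurrent intervals with a sweep; the peak is the room count.
Events (time:±→running): 1:+→1 2:-→0 3:+→1 3:+→2 6:+→3 6:+→4 … peak 4.

4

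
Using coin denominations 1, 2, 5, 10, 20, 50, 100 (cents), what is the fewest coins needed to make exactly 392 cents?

Use the largest denomination that fits, subtract, and repeat.
392 − 3×100→92 − 1×50→42 − 2×20→2 − 1×2→0
Total coins = 3 + 1 + 2 + 1 = 7

7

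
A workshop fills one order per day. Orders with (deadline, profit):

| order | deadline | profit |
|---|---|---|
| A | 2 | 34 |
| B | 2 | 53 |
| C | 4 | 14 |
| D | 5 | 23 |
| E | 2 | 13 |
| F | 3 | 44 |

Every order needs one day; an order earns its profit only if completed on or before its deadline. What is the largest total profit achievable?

By profit: B(d2,53), F(d3,44), A(d2,34), D(d5,23), C(d4,14), E(d2,13)
B→slot 2; F→slot 3; A→slot 1; D→slot 5; C→slot 4; E skipped.
Profit = 34 + 53 + 44 + 14 + 23 = 168

168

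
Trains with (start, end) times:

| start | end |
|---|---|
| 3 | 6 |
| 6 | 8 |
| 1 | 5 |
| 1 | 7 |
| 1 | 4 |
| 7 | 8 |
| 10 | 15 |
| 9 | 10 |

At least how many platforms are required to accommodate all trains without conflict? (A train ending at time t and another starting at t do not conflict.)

The answer is the maximum number of intervals overlapping at any instant.
Events (time:±→running): 1:+→1 1:+→2 1:+→3 3:+→4 … peak 4.

4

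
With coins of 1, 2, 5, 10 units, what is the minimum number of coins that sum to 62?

Use the largest denomination that fits, subtract, and repeat.
62 − 6×10→2 − 1×2→0
Total coins = 6 + 1 = 7

7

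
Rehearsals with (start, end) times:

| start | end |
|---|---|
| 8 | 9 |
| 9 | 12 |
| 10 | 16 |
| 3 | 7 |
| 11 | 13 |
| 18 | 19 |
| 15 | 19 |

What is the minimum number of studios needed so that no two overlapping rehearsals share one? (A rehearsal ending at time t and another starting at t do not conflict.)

3

starts: [3, 8, 9, 10, 11, 15, 18]
ends:   [7, 9, 12, 13, 16, 19, 19]
s3→1 e7→0 s8→1 e9→0 s9→1 s10→2 s11→3  — peak 3.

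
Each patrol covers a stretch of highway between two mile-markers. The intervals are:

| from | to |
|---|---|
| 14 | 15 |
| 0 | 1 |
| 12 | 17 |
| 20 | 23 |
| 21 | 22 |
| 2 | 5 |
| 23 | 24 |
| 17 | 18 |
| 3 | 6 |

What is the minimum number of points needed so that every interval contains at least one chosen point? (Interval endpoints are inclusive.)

Sort by right endpoint; whenever an interval is uncovered, place a point at its right end.
By right end: [0,1]  [2,5]  [3,6]  [14,15]  [12,17]  [17,18]  [21,22]  [20,23]  [23,24]
[0,1] uncovered → point at 1; [2,5] uncovered → point at 5; [14,15] uncovered → point at 15; [17,18] uncovered → point at 18; [21,22] uncovered → point at 22; [23,24] uncovered → point at 24.
Points: 1, 5, 15, 18, 22, 24 (6 total).

6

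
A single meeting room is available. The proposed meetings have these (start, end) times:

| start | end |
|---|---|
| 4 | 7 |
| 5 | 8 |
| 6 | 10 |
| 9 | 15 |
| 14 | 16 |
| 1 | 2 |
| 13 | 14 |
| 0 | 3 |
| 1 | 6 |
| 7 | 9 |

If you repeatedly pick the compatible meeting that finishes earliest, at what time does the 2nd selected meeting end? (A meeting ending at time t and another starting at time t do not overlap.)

Greedy by earliest finish: after sorting by end time, pick each interval compatible with the last pick.
By end time: (1,2), (0,3), (1,6), (4,7), (5,8), (7,9), (6,10), (13,14), (9,15), (14,16).
Pick (1,2); next start ≥ 2 → (4,7); next start ≥ 7 → (7,9); next start ≥ 9 → (13,14); next start ≥ 14 → (14,16).
Selected: (1,2) (4,7) (7,9) (13,14) (14,16)

7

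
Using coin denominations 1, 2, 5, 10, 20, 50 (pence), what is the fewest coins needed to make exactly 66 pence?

Use the largest denomination that fits, subtract, and repeat.
66 − 1×50→16 − 1×10→6 − 1×5→1 − 1×1→0
Total coins = 1 + 1 + 1 + 1 = 4

4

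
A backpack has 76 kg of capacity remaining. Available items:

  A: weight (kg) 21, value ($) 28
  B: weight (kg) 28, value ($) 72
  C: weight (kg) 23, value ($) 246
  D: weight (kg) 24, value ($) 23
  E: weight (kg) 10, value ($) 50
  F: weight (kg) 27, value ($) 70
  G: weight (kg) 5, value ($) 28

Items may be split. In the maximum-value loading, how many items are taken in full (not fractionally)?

4

Ratios (sorted): C 10.70, G 5.60, E 5.00, F 2.59, B 2.57, A 1.33, D 0.96
take C (23 @ 246); take G (5 @ 28); take E (10 @ 50); take F (27 @ 70); take 11/28 of B → 28.29. Capacity used 76/76.
4 item(s) taken whole; one partial (take 11/28 of B).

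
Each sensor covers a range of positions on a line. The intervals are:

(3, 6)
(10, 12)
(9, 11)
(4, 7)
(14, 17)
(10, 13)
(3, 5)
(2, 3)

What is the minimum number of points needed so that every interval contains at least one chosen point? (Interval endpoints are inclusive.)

4

By right end: [2,3]  [3,5]  [3,6]  [4,7]  [9,11]  [10,12]  [10,13]  [14,17]
[2,3] uncovered → point at 3; [4,7] uncovered → point at 7; [9,11] uncovered → point at 11; [14,17] uncovered → point at 17.
Points: 3, 7, 11, 17 (4 total).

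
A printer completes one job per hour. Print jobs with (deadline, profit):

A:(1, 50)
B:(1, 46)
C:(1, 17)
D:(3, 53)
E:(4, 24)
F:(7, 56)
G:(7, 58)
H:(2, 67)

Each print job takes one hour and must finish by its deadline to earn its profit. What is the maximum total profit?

Profit order: H=67 G=58 F=56 D=53 A=50 B=46 E=24 C=17
Assign: H→slot 2, G→slot 7, F→slot 6, D→slot 3, A→slot 1, B skipped, E→slot 4, C skipped.
Slots: [1:A] [2:H] [3:D] [4:E] [6:F] [7:G]
Profit = 50 + 67 + 53 + 24 + 56 + 58 = 308

308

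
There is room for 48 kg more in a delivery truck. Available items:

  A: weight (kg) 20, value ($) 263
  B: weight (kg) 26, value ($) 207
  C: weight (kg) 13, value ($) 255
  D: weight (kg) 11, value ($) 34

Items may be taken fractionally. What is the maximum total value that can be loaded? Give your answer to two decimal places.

Greedy by value/weight ratio, highest first.
Order: C (255/13=19.62) > A (263/20=13.15) > B (207/26=7.96) > D (34/11=3.09)
Fill: take C (13 @ 255) → take A (20 @ 263) → take 15/26 of B → 119.42; 48/48 used.
Total value = 637.42

637.42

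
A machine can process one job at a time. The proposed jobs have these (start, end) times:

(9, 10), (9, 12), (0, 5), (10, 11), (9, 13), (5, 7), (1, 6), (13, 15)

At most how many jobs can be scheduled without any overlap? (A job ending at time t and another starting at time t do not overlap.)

Greedy by earliest finish: after sorting by end time, pick each interval compatible with the last pick.
Sorted by end: (0,5)  (1,6)  (5,7)  (9,10)  (10,11)  (9,12)  (9,13)  (13,15)
take (0,5); skip (1,6); take (5,7); take (9,10); take (10,11); skip (9,12); skip (9,13); take (13,15).
Selected 5 jobs.

5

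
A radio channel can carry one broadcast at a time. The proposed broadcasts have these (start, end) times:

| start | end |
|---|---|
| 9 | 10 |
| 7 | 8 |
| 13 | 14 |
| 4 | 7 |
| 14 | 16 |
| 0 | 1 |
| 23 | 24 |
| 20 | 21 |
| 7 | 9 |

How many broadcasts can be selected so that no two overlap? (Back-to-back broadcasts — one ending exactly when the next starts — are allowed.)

8

Sort by end time and greedily take each interval whose start is ≥ the last chosen end.
By end time: (0,1), (4,7), (7,8), (7,9), (9,10), (13,14), (14,16), (20,21), (23,24).
Pick (0,1); next start ≥ 1 → (4,7); next start ≥ 7 → (7,8); next start ≥ 8 → (9,10); next start ≥ 10 → (13,14); next start ≥ 14 → (14,16); next start ≥ 16 → (20,21); next start ≥ 21 → (23,24).
Selected 8 broadcasts.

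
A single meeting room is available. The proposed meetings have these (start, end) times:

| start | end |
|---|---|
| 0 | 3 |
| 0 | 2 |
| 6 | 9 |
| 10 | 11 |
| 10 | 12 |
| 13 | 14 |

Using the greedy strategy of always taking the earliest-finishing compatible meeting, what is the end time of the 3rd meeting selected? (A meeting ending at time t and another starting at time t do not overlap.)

11

Sort by end time and greedily take each interval whose start is ≥ the last chosen end.
By end time: (0,2), (0,3), (6,9), (10,11), (10,12), (13,14).
Pick (0,2); next start ≥ 2 → (6,9); next start ≥ 9 → (10,11); next start ≥ 11 → (13,14).
Selected: (0,2) (6,9) (10,11) (13,14)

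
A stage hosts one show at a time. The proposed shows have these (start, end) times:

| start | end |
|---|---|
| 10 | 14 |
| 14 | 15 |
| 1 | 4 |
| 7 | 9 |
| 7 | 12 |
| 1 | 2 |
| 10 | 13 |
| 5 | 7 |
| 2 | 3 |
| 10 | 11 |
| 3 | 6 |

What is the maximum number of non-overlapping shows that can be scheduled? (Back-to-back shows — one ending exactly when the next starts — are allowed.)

By end time: (1,2), (2,3), (1,4), (3,6), (5,7), (7,9), (10,11), (7,12), (10,13), (10,14), (14,15).
Pick (1,2); next start ≥ 2 → (2,3); next start ≥ 3 → (3,6); next start ≥ 6 → (7,9); next start ≥ 9 → (10,11); next start ≥ 11 → (14,15).
Selected 6 shows.

6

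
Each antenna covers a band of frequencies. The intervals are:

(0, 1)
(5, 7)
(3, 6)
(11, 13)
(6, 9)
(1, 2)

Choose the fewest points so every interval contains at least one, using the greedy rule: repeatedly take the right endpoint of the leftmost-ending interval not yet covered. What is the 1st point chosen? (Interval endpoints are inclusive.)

1

Process intervals by earliest right end; each time one isn't hit yet, stab at its right endpoint.
Sorted: [0,1] [1,2] [3,6] [5,7] [6,9] [11,13]
{[0,1],[1,2]} hit by 1; {[3,6],[5,7],[6,9]} hit by 6; {[11,13]} hit by 13.
Points: 1, 6, 13 (3 total).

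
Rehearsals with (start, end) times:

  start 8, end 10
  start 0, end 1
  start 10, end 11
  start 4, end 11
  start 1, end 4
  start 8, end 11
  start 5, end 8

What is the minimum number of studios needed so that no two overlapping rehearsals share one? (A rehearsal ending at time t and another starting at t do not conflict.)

Count concurrent intervals with a sweep; the peak is the room count.
starts: [0, 1, 4, 5, 8, 8, 10]
ends:   [1, 4, 8, 10, 11, 11, 11]
s0→1 e1→0 s1→1 e4→0 s4→1 s5→2 e8→1 s8→2 s8→3  — peak 3.

3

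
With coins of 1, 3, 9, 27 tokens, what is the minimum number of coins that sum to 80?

Greedy: take as many of the largest coin as possible, then repeat with the remainder.
80 = 2×27 + 2×9 + 2×3 + 2×1
Total coins = 2 + 2 + 2 + 2 = 8

8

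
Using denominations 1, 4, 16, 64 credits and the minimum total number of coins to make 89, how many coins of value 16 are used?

Use the largest denomination that fits, subtract, and repeat.
89 − 1×64→25 − 1×16→9 − 2×4→1 − 1×1→0
Count of 16: 1

1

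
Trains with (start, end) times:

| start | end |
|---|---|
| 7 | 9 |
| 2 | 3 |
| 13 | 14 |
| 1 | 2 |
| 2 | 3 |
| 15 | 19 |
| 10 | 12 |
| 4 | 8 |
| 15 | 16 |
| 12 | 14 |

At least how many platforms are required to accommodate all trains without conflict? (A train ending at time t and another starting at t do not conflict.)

The answer is the maximum number of intervals overlapping at any instant.
starts: [1, 2, 2, 4, 7, 10, 12, 13, 15, 15]
ends:   [2, 3, 3, 8, 9, 12, 14, 14, 16, 19]
s1→1 e2→0 s2→1 s2→2  — peak 2.

2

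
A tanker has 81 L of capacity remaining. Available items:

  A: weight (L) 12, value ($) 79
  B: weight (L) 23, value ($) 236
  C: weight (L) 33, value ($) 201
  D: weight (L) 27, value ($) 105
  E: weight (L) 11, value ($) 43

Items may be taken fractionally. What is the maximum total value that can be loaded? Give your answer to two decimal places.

Ratios (sorted): B 10.26, A 6.58, C 6.09, E 3.91, D 3.89
take B (23 @ 236); take A (12 @ 79); take C (33 @ 201); take E (11 @ 43); take 2/27 of D → 7.78. Capacity used 81/81.
Total value = 566.78

566.78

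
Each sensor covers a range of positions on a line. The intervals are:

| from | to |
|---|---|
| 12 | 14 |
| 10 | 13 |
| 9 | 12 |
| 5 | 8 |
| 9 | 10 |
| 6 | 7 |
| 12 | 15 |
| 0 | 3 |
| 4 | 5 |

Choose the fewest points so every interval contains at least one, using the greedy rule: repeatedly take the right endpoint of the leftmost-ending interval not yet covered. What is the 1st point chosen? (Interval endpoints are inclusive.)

Process intervals by earliest right end; each time one isn't hit yet, stab at its right endpoint.
Sorted: [0,3] [4,5] [6,7] [5,8] [9,10] [9,12] [10,13] [12,14] [12,15]
{[0,3]} hit by 3; {[4,5]} hit by 5; {[6,7],[5,8]} hit by 7; {[9,10],[9,12],[10,13]} hit by 10; {[12,14],[12,15]} hit by 14.
Points: 3, 5, 7, 10, 14 (5 total).

3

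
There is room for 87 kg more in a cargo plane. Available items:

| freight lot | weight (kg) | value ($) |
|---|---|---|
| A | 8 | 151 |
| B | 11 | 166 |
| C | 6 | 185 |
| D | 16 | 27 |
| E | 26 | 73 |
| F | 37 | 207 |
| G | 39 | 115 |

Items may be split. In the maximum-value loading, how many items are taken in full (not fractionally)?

Sort by value per unit weight and fill in that order.
Order: C (185/6=30.83) > A (151/8=18.88) > B (166/11=15.09) > F (207/37=5.59) > G (115/39=2.95) > E (73/26=2.81) > D (27/16=1.69)
Fill: take C (6 @ 185) → take A (8 @ 151) → take B (11 @ 166) → take F (37 @ 207) → take 25/39 of G → 73.72; 87/87 used.
4 item(s) taken whole; one partial (take 25/39 of G).

4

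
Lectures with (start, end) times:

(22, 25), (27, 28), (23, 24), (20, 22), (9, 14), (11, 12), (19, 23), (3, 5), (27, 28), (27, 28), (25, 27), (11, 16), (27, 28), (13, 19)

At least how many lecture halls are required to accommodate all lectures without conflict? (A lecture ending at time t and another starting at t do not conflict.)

4

The answer is the maximum number of intervals overlapping at any instant.
Events (time:±→running): 3:+→1 5:-→0 9:+→1 11:+→2 11:+→3 12:-→2 13:+→3 14:-→2 16:-→1 19:-→0 19:+→1 20:+→2 22:-→1 22:+→2 23:-→1 23:+→2 24:-→1 25:-→0 25:+→1 27:-→0 27:+→1 27:+→2 27:+→3 27:+→4 … peak 4.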